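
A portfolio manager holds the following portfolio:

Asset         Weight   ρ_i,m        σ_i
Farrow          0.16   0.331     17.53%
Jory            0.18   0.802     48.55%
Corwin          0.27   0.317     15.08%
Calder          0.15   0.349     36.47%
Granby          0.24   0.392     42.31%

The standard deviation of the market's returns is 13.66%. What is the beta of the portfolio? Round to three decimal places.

1.107

β_Farrow = 0.331 × 17.53% / 13.66% = 0.4248
β_Jory = 0.802 × 48.55% / 13.66% = 2.8504
β_Corwin = 0.317 × 15.08% / 13.66% = 0.3500
β_Calder = 0.349 × 36.47% / 13.66% = 0.9318
β_Granby = 0.392 × 42.31% / 13.66% = 1.2142
β_P = Σ w_i β_i = 0.16×0.4248 + 0.18×2.8504 + 0.27×0.3500 + 0.15×0.9318 + 0.24×1.2142 = 1.1067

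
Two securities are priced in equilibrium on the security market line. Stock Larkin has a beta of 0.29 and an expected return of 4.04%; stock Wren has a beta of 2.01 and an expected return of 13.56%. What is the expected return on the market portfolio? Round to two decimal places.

7.97%

Both satisfy E(R) = R_f + β·MRP, so the slope of the SML is
MRP = (13.56% − 4.04%) / (2.01 − 0.29) = 9.52% / 1.72 = 5.5349%
R_f = E(R_Larkin) − β_Larkin·MRP = 4.04% − 0.29 × 5.5349% = 2.4349%
E(R_m) = R_f + MRP = 2.4349% + 5.5349% = 7.97%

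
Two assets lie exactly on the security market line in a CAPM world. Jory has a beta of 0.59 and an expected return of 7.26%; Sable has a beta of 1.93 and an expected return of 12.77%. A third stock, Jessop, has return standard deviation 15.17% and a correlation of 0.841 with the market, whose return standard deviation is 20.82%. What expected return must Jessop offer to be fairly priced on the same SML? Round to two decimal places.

7.35%

MRP = (12.77% − 7.26%) / (1.93 − 0.59) = 4.1119%
R_f = 7.26% − 0.59 × 4.1119% = 4.8340%
β_Jessop = ρ·σ_i/σ_m = 0.841 × 15.17 / 20.82 = 0.6128
E(R_Jessop) = R_f + β × MRP = 4.8340% + 0.6128 × 4.1119% = 7.35%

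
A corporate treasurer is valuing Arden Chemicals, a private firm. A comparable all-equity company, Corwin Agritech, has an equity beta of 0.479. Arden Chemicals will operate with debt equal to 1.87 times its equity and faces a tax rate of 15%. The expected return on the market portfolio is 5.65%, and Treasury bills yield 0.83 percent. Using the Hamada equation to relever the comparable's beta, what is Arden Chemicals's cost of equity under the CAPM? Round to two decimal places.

β_L = β_U × [1 + (1 − t)(D/E)] = 0.479 × [1 + (1 − 0.15) × 1.87]
    = 0.479 × [1 + 0.85 × 1.87] = 0.479 × 2.5895 = 1.2404
MRP = 5.65% − 0.83% = 4.82%
E(R) = R_f + β_L × MRP = 0.83% + 1.2404 × 4.82% = 6.81%

6.81%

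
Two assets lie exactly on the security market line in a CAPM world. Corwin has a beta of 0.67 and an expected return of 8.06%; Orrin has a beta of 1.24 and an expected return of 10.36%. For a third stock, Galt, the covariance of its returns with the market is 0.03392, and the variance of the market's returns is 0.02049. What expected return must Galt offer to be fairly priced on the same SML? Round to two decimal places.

MRP = (10.36% − 8.06%) / (1.24 − 0.67) = 4.0351%
R_f = 8.06% − 0.67 × 4.0351% = 5.3565%
β_Galt = Cov / Var(R_m) = 0.03392 / 0.02049 = 1.6554
E(R_Galt) = R_f + β × MRP = 5.3565% + 1.6554 × 4.0351% = 12.04%

12.04%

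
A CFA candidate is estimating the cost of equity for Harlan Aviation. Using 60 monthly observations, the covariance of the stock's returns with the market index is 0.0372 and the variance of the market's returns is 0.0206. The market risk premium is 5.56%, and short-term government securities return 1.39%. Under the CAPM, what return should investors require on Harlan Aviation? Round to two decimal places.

β = Cov(R_i, R_m) / Var(R_m) = 0.0372 / 0.0206 = 1.8058
E(R) = R_f + β × MRP = 1.39% + 1.8058 × 5.56% = 11.43%

11.43%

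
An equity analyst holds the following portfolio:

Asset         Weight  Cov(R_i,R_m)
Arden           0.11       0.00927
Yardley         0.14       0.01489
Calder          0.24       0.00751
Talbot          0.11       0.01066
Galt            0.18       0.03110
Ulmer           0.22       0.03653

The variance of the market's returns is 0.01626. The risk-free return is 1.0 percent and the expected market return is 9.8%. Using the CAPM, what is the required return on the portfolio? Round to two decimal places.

11.67%

β_Arden = 0.00927 / 0.01626 = 0.5701
β_Yardley = 0.01489 / 0.01626 = 0.9157
β_Calder = 0.00751 / 0.01626 = 0.4619
β_Talbot = 0.01066 / 0.01626 = 0.6556
β_Galt = 0.03110 / 0.01626 = 1.9127
β_Ulmer = 0.03653 / 0.01626 = 2.2466
β_P = Σ w_i β_i = 0.11×0.5701 + 0.14×0.9157 + 0.24×0.4619 + 0.11×0.6556 + 0.18×1.9127 + 0.22×2.2466 = 1.2124
MRP = 9.8% − 1.0% = 8.80%
E(R_P) = R_f + β_P × MRP = 1.0% + 1.2124 × 8.8% = 11.67%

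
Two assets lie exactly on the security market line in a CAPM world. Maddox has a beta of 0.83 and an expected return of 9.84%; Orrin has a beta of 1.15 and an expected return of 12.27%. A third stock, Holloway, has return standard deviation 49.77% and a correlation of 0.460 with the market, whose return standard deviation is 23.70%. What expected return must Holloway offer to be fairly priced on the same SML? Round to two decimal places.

MRP = (12.27% − 9.84%) / (1.15 − 0.83) = 7.5938%
R_f = 9.84% − 0.83 × 7.5938% = 3.5371%
β_Holloway = ρ·σ_i/σ_m = 0.460 × 49.77 / 23.70 = 0.9660
E(R_Holloway) = R_f + β × MRP = 3.5371% + 0.9660 × 7.5938% = 10.87%

10.87%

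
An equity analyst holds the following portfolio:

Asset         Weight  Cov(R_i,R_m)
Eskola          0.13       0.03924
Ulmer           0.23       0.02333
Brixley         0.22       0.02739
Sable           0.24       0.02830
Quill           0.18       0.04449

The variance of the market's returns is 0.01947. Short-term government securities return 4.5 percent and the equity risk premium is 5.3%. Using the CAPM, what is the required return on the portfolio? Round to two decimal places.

β_Eskola = 0.03924 / 0.01947 = 2.0154
β_Ulmer = 0.02333 / 0.01947 = 1.1983
β_Brixley = 0.02739 / 0.01947 = 1.4068
β_Sable = 0.02830 / 0.01947 = 1.4535
β_Quill = 0.04449 / 0.01947 = 2.2851
β_P = Σ w_i β_i = 0.13×2.0154 + 0.23×1.1983 + 0.22×1.4068 + 0.24×1.4535 + 0.18×2.2851 = 1.6073
E(R_P) = R_f + β_P × MRP = 4.5% + 1.6073 × 5.3% = 13.02%

13.02%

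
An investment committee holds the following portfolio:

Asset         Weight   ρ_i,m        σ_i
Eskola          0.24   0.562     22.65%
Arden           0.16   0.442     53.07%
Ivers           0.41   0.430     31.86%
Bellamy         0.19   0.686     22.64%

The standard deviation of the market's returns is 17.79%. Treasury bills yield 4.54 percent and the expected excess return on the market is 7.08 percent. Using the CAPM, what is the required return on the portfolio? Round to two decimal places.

10.66%

β_Eskola = 0.562 × 22.65% / 17.79% = 0.7155
β_Arden = 0.442 × 53.07% / 17.79% = 1.3185
β_Ivers = 0.430 × 31.86% / 17.79% = 0.7701
β_Bellamy = 0.686 × 22.64% / 17.79% = 0.8730
β_P = Σ w_i β_i = 0.24×0.7155 + 0.16×1.3185 + 0.41×0.7701 + 0.19×0.8730 = 0.8643
E(R_P) = R_f + β_P × MRP = 4.54% + 0.8643 × 7.08% = 10.66%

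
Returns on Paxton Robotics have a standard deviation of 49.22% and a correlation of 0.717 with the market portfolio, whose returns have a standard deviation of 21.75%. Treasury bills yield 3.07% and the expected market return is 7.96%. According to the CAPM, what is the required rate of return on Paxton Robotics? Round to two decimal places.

β = ρ × σ_i / σ_m = 0.717 × 49.22% / 21.75% = 1.6226
MRP = 7.96% − 3.07% = 4.89%
E(R) = 3.07% + 1.6226 × 4.89% = 11.00%

11.00%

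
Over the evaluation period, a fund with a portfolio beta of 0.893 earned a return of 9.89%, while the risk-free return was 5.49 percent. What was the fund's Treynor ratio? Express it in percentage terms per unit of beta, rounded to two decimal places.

Treynor = (R_P − R_f) / β_P = (9.89% − 5.49%) / 0.8930 = 4.40% / 0.8930 = 4.93%

4.93%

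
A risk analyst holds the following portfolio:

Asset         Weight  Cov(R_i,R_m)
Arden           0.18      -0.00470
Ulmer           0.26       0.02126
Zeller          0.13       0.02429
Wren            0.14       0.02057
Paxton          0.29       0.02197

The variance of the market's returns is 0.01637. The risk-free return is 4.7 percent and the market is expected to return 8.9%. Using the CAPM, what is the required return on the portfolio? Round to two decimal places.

9.08%

β_Arden = -0.00470 / 0.01637 = -0.2871
β_Ulmer = 0.02126 / 0.01637 = 1.2987
β_Zeller = 0.02429 / 0.01637 = 1.4838
β_Wren = 0.02057 / 0.01637 = 1.2566
β_Paxton = 0.02197 / 0.01637 = 1.3421
β_P = Σ w_i β_i = 0.18×-0.2871 + 0.26×1.2987 + 0.13×1.4838 + 0.14×1.2566 + 0.29×1.3421 = 1.0440
MRP = 8.9% − 4.7% = 4.20%
E(R_P) = R_f + β_P × MRP = 4.7% + 1.0440 × 4.2% = 9.08%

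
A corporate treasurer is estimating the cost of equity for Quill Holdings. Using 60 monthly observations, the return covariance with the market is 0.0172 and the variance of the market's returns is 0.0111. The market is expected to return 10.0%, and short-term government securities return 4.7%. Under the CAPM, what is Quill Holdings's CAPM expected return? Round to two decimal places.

12.91%

β = Cov(R_i, R_m) / Var(R_m) = 0.0172 / 0.0111 = 1.5495
MRP = 10.0% − 4.7% = 5.30%
E(R) = R_f + β × MRP = 4.7% + 1.5495 × 5.3% = 12.91%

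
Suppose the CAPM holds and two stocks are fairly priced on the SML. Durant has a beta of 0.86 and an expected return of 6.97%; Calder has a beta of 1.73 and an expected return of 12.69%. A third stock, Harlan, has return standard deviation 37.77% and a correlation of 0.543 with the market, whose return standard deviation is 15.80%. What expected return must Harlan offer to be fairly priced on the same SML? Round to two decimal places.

MRP = (12.69% − 6.97%) / (1.73 − 0.86) = 6.5747%
R_f = 6.97% − 0.86 × 6.5747% = 1.3158%
β_Harlan = ρ·σ_i/σ_m = 0.543 × 37.77 / 15.80 = 1.2980
E(R_Harlan) = R_f + β × MRP = 1.3158% + 1.2980 × 6.5747% = 9.85%

9.85%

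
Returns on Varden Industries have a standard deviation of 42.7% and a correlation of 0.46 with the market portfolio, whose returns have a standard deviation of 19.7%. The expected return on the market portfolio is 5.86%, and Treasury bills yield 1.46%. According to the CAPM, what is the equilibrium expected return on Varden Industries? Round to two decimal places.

β = ρ × σ_i / σ_m = 0.46 × 42.7% / 19.7% = 0.9971
MRP = 5.86% − 1.46% = 4.40%
E(R) = 1.46% + 0.9971 × 4.40% = 5.85%

5.85%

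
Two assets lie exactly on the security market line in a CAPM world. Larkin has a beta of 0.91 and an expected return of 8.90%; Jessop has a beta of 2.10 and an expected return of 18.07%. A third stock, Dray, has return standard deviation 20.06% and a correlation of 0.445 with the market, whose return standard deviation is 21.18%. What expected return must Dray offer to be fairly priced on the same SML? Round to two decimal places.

MRP = (18.07% − 8.90%) / (2.10 − 0.91) = 7.7059%
R_f = 8.90% − 0.91 × 7.7059% = 1.8876%
β_Dray = ρ·σ_i/σ_m = 0.445 × 20.06 / 21.18 = 0.4215
E(R_Dray) = R_f + β × MRP = 1.8876% + 0.4215 × 7.7059% = 5.14%

5.14%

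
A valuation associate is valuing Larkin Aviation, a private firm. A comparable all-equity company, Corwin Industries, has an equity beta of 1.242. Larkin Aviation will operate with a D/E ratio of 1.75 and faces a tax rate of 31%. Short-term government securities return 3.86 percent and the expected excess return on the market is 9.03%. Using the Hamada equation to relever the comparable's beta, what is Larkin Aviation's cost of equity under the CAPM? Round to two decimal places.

β_L = β_U × [1 + (1 − t)(D/E)] = 1.242 × [1 + (1 − 0.31) × 1.75]
    = 1.242 × [1 + 0.69 × 1.75] = 1.242 × 2.2075 = 2.7417
E(R) = R_f + β_L × MRP = 3.86% + 2.7417 × 9.03% = 28.62%

28.62%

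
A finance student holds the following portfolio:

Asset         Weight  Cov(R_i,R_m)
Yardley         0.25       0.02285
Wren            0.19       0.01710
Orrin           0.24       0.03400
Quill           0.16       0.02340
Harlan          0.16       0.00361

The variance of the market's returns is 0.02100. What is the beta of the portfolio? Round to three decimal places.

β_Yardley = 0.02285 / 0.02100 = 1.0881
β_Wren = 0.01710 / 0.02100 = 0.8143
β_Orrin = 0.03400 / 0.02100 = 1.6190
β_Quill = 0.02340 / 0.02100 = 1.1143
β_Harlan = 0.00361 / 0.02100 = 0.1719
β_P = Σ w_i β_i = 0.25×1.0881 + 0.19×0.8143 + 0.24×1.6190 + 0.16×1.1143 + 0.16×0.1719 = 1.0211

1.021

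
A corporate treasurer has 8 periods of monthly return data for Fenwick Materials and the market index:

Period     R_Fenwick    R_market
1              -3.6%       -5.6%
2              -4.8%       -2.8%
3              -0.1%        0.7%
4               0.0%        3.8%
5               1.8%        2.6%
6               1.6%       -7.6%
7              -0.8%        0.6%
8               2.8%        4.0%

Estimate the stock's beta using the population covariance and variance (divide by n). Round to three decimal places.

0.265

Mean R_i = (-3.6 − 4.8 − 0.1 + 0.0 + 1.8 + 1.6 − 0.8 + 2.8) / 8 = -0.3875%
Mean R_m = (-5.6 − 2.8 + 0.7 + 3.8 + 2.6 − 7.6 + 0.6 + 4.0) / 8 = -0.5375%
Σ(R_i − R̄_i)(R_m − R̄_m) = 35.1038  ⇒  Cov = 35.1038 / 8 = 4.3880
Σ(R_m − R̄_m)² = 132.6988  ⇒  Var(R_m) = 132.6988 / 8 = 16.5874
β = Cov / Var(R_m) = 4.3880 / 16.5874 = 0.2645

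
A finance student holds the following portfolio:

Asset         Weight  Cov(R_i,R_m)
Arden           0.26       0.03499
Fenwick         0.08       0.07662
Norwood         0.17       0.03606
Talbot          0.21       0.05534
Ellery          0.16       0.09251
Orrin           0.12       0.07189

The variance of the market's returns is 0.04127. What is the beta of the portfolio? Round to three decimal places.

β_Arden = 0.03499 / 0.04127 = 0.8478
β_Fenwick = 0.07662 / 0.04127 = 1.8566
β_Norwood = 0.03606 / 0.04127 = 0.8738
β_Talbot = 0.05534 / 0.04127 = 1.3409
β_Ellery = 0.09251 / 0.04127 = 2.2416
β_Orrin = 0.07189 / 0.04127 = 1.7419
β_P = Σ w_i β_i = 0.26×0.8478 + 0.08×1.8566 + 0.17×0.8738 + 0.21×1.3409 + 0.16×2.2416 + 0.12×1.7419 = 1.3668

1.367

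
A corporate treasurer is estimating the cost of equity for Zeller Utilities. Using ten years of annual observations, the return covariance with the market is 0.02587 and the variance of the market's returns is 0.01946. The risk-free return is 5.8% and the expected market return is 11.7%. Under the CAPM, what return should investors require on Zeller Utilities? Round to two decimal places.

β = Cov(R_i, R_m) / Var(R_m) = 0.02587 / 0.01946 = 1.3294
MRP = 11.7% − 5.8% = 5.90%
E(R) = R_f + β × MRP = 5.8% + 1.3294 × 5.9% = 13.64%

13.64%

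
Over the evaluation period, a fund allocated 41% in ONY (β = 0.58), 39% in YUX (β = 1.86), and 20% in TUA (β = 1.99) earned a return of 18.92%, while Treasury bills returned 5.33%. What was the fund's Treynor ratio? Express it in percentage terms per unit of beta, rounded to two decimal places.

β_P = 0.41×0.58 + 0.39×1.86 + 0.20×1.99 = 1.3612
Treynor = (R_P − R_f) / β_P = (18.92% − 5.33%) / 1.3612 = 13.59% / 1.3612 = 9.98%

9.98%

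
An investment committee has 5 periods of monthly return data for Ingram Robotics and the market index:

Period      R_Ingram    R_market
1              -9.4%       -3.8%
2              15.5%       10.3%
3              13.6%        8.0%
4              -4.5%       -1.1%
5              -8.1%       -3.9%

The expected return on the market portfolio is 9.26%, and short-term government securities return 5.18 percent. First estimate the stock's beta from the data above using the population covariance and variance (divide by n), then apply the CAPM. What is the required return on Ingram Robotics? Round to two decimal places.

Mean R_i = (-9.4 + 15.5 + 13.6 − 4.5 − 8.1) / 5 = 1.4200%
Mean R_m = (-3.8 + 10.3 + 8.0 − 1.1 − 3.9) / 5 = 1.9000%
Σ(R_i − R̄_i)(R_m − R̄_m) = 327.2200  ⇒  Cov = 327.2200 / 5 = 65.4440
Σ(R_m − R̄_m)² = 182.9000  ⇒  Var(R_m) = 182.9000 / 5 = 36.5800
β = Cov / Var(R_m) = 65.4440 / 36.5800 = 1.7891
MRP = 9.26% − 5.18% = 4.08%
E(R) = R_f + β × MRP = 5.18% + 1.7891 × 4.08% = 12.48%

12.48%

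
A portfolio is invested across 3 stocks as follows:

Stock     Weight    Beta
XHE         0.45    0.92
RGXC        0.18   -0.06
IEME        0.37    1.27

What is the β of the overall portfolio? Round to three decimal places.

0.873

β_P = Σ w_i β_i = 0.45×0.92 + 0.18×-0.06 + 0.37×1.27 = 0.8731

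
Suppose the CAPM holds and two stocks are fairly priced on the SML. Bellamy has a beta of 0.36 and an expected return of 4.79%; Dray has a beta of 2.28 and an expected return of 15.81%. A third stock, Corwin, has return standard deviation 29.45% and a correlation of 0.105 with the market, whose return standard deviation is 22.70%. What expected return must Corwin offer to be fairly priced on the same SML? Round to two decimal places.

3.51%

MRP = (15.81% − 4.79%) / (2.28 − 0.36) = 5.7396%
R_f = 4.79% − 0.36 × 5.7396% = 2.7237%
β_Corwin = ρ·σ_i/σ_m = 0.105 × 29.45 / 22.70 = 0.1362
E(R_Corwin) = R_f + β × MRP = 2.7237% + 0.1362 × 5.7396% = 3.51%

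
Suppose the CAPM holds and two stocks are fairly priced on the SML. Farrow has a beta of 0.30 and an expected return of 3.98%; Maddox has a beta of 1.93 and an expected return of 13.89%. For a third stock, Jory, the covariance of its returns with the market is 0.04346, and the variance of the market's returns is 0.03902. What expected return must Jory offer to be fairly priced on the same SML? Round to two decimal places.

MRP = (13.89% − 3.98%) / (1.93 − 0.30) = 6.0798%
R_f = 3.98% − 0.30 × 6.0798% = 2.1561%
β_Jory = Cov / Var(R_m) = 0.04346 / 0.03902 = 1.1138
E(R_Jory) = R_f + β × MRP = 2.1561% + 1.1138 × 6.0798% = 8.93%

8.93%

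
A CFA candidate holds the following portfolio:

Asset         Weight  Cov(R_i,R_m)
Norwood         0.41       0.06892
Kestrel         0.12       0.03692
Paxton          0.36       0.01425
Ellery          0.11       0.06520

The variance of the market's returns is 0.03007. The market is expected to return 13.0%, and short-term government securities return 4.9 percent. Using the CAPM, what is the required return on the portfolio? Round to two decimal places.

17.02%

β_Norwood = 0.06892 / 0.03007 = 2.2920
β_Kestrel = 0.03692 / 0.03007 = 1.2278
β_Paxton = 0.01425 / 0.03007 = 0.4739
β_Ellery = 0.06520 / 0.03007 = 2.1683
β_P = Σ w_i β_i = 0.41×2.2920 + 0.12×1.2278 + 0.36×0.4739 + 0.11×2.1683 = 1.4962
MRP = 13.0% − 4.9% = 8.10%
E(R_P) = R_f + β_P × MRP = 4.9% + 1.4962 × 8.1% = 17.02%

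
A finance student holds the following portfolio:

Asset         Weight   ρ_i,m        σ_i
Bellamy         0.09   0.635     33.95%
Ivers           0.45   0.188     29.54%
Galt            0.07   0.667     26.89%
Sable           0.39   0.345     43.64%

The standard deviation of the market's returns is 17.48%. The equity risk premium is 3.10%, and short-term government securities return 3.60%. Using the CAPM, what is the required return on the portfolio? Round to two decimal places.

β_Bellamy = 0.635 × 33.95% / 17.48% = 1.2333
β_Ivers = 0.188 × 29.54% / 17.48% = 0.3177
β_Galt = 0.667 × 26.89% / 17.48% = 1.0261
β_Sable = 0.345 × 43.64% / 17.48% = 0.8613
β_P = Σ w_i β_i = 0.09×1.2333 + 0.45×0.3177 + 0.07×1.0261 + 0.39×0.8613 = 0.6617
E(R_P) = R_f + β_P × MRP = 3.60% + 0.6617 × 3.10% = 5.65%

5.65%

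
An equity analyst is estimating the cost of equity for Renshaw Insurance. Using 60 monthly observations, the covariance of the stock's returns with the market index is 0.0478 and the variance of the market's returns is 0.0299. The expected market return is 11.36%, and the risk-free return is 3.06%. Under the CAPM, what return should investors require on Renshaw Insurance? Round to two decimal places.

16.33%

β = Cov(R_i, R_m) / Var(R_m) = 0.0478 / 0.0299 = 1.5987
MRP = 11.36% − 3.06% = 8.30%
E(R) = R_f + β × MRP = 3.06% + 1.5987 × 8.30% = 16.33%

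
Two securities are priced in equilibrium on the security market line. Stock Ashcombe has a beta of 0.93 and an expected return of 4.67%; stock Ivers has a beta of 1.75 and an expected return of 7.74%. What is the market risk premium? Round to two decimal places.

3.74%

Both satisfy E(R) = R_f + β·MRP, so the slope of the SML is
MRP = (7.74% − 4.67%) / (1.75 − 0.93) = 3.07% / 0.82 = 3.7439%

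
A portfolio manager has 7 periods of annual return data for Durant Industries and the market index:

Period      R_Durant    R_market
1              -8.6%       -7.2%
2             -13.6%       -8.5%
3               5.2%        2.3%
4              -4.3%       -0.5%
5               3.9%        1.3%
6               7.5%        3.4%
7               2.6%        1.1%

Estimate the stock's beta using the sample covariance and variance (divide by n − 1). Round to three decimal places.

1.608

Mean R_i = (-8.6 − 13.6 + 5.2 − 4.3 + 3.9 + 7.5 + 2.6) / 7 = -1.0429%
Mean R_m = (-7.2 − 8.5 + 2.3 − 0.5 + 1.3 + 3.4 + 1.1) / 7 = -1.1571%
Σ(R_i − R̄_i)(R_m − R̄_m) = 216.6129  ⇒  Cov = 216.6129 / 6 = 36.1022
Σ(R_m − R̄_m)² = 134.7171  ⇒  Var(R_m) = 134.7171 / 6 = 22.4529
β = Cov / Var(R_m) = 36.1022 / 22.4529 = 1.6079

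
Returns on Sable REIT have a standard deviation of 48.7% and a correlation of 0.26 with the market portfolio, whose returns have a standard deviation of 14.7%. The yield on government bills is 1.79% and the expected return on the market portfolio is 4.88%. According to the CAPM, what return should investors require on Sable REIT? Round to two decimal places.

β = ρ × σ_i / σ_m = 0.26 × 48.7% / 14.7% = 0.8614
MRP = 4.88% − 1.79% = 3.09%
E(R) = 1.79% + 0.8614 × 3.09% = 4.45%

4.45%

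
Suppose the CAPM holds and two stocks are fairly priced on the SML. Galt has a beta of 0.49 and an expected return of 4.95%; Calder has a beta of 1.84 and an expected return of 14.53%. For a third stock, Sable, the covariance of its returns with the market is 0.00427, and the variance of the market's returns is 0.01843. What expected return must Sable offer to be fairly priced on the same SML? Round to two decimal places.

3.12%

MRP = (14.53% − 4.95%) / (1.84 − 0.49) = 7.0963%
R_f = 4.95% − 0.49 × 7.0963% = 1.4728%
β_Sable = Cov / Var(R_m) = 0.00427 / 0.01843 = 0.2317
E(R_Sable) = R_f + β × MRP = 1.4728% + 0.2317 × 7.0963% = 3.12%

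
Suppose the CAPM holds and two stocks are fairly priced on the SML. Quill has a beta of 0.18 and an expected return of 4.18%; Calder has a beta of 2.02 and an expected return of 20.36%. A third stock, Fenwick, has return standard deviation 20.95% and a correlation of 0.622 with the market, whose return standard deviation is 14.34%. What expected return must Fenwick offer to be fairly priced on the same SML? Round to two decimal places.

10.59%

MRP = (20.36% − 4.18%) / (2.02 − 0.18) = 8.7935%
R_f = 4.18% − 0.18 × 8.7935% = 2.5972%
β_Fenwick = ρ·σ_i/σ_m = 0.622 × 20.95 / 14.34 = 0.9087
E(R_Fenwick) = R_f + β × MRP = 2.5972% + 0.9087 × 8.7935% = 10.59%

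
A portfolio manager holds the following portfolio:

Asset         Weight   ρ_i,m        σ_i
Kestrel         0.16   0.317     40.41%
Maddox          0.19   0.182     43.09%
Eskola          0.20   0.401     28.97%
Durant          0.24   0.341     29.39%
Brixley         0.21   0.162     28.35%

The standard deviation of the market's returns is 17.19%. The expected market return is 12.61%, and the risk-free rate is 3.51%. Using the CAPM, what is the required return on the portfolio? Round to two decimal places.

β_Kestrel = 0.317 × 40.41% / 17.19% = 0.7452
β_Maddox = 0.182 × 43.09% / 17.19% = 0.4562
β_Eskola = 0.401 × 28.97% / 17.19% = 0.6758
β_Durant = 0.341 × 29.39% / 17.19% = 0.5830
β_Brixley = 0.162 × 28.35% / 17.19% = 0.2672
β_P = Σ w_i β_i = 0.16×0.7452 + 0.19×0.4562 + 0.20×0.6758 + 0.24×0.5830 + 0.21×0.2672 = 0.5371
MRP = 12.61% − 3.51% = 9.10%
E(R_P) = R_f + β_P × MRP = 3.51% + 0.5371 × 9.10% = 8.40%

8.40%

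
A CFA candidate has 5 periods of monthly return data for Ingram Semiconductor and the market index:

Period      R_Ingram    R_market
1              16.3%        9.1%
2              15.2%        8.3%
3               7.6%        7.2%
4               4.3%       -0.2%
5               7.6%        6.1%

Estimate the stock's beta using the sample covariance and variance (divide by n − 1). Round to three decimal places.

1.162

Mean R_i = (16.3 + 15.2 + 7.6 + 4.3 + 7.6) / 5 = 10.2000%
Mean R_m = (9.1 + 8.3 + 7.2 − 0.2 + 6.1) / 5 = 6.1000%
Σ(R_i − R̄_i)(R_m − R̄_m) = 63.6100  ⇒  Cov = 63.6100 / 4 = 15.9025
Σ(R_m − R̄_m)² = 54.7400  ⇒  Var(R_m) = 54.7400 / 4 = 13.6850
β = Cov / Var(R_m) = 15.9025 / 13.6850 = 1.1620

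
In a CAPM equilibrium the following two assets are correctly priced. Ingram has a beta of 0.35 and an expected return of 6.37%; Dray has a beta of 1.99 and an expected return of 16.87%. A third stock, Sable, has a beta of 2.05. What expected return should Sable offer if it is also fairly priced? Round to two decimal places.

17.25%

MRP (SML slope) = (16.87% − 6.37%) / (1.99 − 0.35) = 10.50% / 1.64 = 6.4024%
R_f (intercept) = 6.37% − 0.35 × 6.4024% = 4.1292%
E(R_Sable) = R_f + β × MRP = 4.1292% + 2.05 × 6.4024% = 17.25%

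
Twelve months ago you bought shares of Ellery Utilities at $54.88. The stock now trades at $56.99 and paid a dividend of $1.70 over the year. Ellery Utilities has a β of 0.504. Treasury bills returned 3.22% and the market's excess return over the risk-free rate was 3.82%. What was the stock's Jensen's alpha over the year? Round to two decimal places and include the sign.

+1.80%

Realised HPR = (P1 + D1 − P0) / P0 = (56.99 + 1.70 − 54.88) / 54.88 = 3.81 / 54.88 = 6.9424%
CAPM required = R_f + β·MRP = 3.22% + 0.504 × 3.82% = 5.14528%
α = realised − required = 6.9424% − 5.14528% = +1.80%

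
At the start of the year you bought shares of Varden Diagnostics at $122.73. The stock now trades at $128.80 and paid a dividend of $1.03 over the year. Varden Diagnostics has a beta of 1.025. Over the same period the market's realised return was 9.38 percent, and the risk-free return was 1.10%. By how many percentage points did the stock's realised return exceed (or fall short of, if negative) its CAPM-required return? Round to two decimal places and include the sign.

Realised HPR = (P1 + D1 − P0) / P0 = (128.80 + 1.03 − 122.73) / 122.73 = 7.10 / 122.73 = 5.7851%
MRP = 9.38% − 1.10% = 8.28%
CAPM required = R_f + β·MRP = 1.10% + 1.025 × 8.28% = 9.58700%
α = realised − required = 5.7851% − 9.58700% = -3.80%

-3.80%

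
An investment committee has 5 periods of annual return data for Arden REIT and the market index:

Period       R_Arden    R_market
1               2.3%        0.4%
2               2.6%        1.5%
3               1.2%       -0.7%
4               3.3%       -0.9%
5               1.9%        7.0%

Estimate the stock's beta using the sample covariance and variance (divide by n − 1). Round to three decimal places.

Mean R_i = (2.3 + 2.6 + 1.2 + 3.3 + 1.9) / 5 = 2.2600%
Mean R_m = (0.4 + 1.5 − 0.7 − 0.9 + 7.0) / 5 = 1.4600%
Σ(R_i − R̄_i)(R_m − R̄_m) = -2.1880  ⇒  Cov = -2.1880 / 4 = -0.5470
Σ(R_m − R̄_m)² = 42.0520  ⇒  Var(R_m) = 42.0520 / 4 = 10.5130
β = Cov / Var(R_m) = -0.5470 / 10.5130 = -0.0520

-0.052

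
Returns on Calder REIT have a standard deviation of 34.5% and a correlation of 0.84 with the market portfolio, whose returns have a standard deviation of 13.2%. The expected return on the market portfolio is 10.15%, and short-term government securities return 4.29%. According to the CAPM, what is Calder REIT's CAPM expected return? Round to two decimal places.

β = ρ × σ_i / σ_m = 0.84 × 34.5% / 13.2% = 2.1955
MRP = 10.15% − 4.29% = 5.86%
E(R) = 4.29% + 2.1955 × 5.86% = 17.16%

17.16%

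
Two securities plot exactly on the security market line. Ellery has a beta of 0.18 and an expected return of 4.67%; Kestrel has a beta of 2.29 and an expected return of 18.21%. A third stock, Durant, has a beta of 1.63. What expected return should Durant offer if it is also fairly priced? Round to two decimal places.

13.97%

MRP (SML slope) = (18.21% − 4.67%) / (2.29 − 0.18) = 13.54% / 2.11 = 6.4171%
R_f (intercept) = 4.67% − 0.18 × 6.4171% = 3.5149%
E(R_Durant) = R_f + β × MRP = 3.5149% + 1.63 × 6.4171% = 13.97%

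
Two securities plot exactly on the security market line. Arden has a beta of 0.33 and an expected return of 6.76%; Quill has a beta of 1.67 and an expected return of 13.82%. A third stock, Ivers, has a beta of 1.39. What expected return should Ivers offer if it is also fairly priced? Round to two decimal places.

12.34%

MRP (SML slope) = (13.82% − 6.76%) / (1.67 − 0.33) = 7.06% / 1.34 = 5.2687%
R_f (intercept) = 6.76% − 0.33 × 5.2687% = 5.0213%
E(R_Ivers) = R_f + β × MRP = 5.0213% + 1.39 × 5.2687% = 12.34%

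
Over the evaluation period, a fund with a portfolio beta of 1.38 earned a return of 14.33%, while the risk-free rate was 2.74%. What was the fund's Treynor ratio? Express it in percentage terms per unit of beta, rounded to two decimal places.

8.40%

Treynor = (R_P − R_f) / β_P = (14.33% − 2.74%) / 1.3800 = 11.59% / 1.3800 = 8.40%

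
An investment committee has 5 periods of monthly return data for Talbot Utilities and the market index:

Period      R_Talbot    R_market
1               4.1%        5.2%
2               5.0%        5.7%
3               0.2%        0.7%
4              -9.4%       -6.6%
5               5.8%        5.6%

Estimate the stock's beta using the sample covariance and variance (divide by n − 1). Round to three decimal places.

Mean R_i = (4.1 + 5.0 + 0.2 − 9.4 + 5.8) / 5 = 1.1400%
Mean R_m = (5.2 + 5.7 + 0.7 − 6.6 + 5.6) / 5 = 2.1200%
Σ(R_i − R̄_i)(R_m − R̄_m) = 132.3960  ⇒  Cov = 132.3960 / 4 = 33.0990
Σ(R_m − R̄_m)² = 112.4680  ⇒  Var(R_m) = 112.4680 / 4 = 28.1170
β = Cov / Var(R_m) = 33.0990 / 28.1170 = 1.1772

1.177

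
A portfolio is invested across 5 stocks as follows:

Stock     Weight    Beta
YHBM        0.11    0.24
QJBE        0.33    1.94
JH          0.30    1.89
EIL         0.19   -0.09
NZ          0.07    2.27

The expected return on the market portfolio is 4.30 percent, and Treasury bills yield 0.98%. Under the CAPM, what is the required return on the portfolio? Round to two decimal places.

β_P = Σ w_i β_i = 0.11×0.24 + 0.33×1.94 + 0.30×1.89 + 0.19×-0.09 + 0.07×2.27 = 1.3754
MRP = 4.30% − 0.98% = 3.32%
E(R_P) = R_f + β_P × MRP = 0.98% + 1.3754 × 3.32% = 5.55%

5.55%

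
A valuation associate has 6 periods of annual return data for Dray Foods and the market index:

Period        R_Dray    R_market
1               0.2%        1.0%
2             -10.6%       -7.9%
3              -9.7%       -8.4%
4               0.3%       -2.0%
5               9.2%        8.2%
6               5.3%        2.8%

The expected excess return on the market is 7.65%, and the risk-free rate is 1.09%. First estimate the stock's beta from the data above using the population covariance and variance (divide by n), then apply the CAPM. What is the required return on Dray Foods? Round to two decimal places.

Mean R_i = (0.2 − 10.6 − 9.7 + 0.3 + 9.2 + 5.3) / 6 = -0.8833%
Mean R_m = (1.0 − 7.9 − 8.4 − 2.0 + 8.2 + 2.8) / 6 = -1.0500%
Σ(R_i − R̄_i)(R_m − R̄_m) = 249.5350  ⇒  Cov = 249.5350 / 6 = 41.5892
Σ(R_m − R̄_m)² = 206.4350  ⇒  Var(R_m) = 206.4350 / 6 = 34.4058
β = Cov / Var(R_m) = 41.5892 / 34.4058 = 1.2088
E(R) = R_f + β × MRP = 1.09% + 1.2088 × 7.65% = 10.34%

10.34%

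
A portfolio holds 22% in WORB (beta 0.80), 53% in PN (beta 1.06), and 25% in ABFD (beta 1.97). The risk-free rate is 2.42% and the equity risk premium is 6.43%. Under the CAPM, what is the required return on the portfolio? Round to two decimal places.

10.33%

β_P = Σ w_i β_i = 0.22×0.80 + 0.53×1.06 + 0.25×1.97 = 1.2303
E(R_P) = R_f + β_P × MRP = 2.42% + 1.2303 × 6.43% = 10.33%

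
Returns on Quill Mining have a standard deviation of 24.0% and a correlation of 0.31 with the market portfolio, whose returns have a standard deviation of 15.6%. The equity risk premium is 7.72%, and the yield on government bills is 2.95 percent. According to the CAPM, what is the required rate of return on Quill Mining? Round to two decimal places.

β = ρ × σ_i / σ_m = 0.31 × 24.0% / 15.6% = 0.4769
E(R) = 2.95% + 0.4769 × 7.72% = 6.63%

6.63%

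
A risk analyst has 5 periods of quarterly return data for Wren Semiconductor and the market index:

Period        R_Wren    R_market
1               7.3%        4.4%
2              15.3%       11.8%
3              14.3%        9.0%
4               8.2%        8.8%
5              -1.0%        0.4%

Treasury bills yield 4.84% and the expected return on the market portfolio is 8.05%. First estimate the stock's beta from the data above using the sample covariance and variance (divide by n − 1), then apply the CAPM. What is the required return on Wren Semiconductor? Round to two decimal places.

9.21%

Mean R_i = (7.3 + 15.3 + 14.3 + 8.2 − 1.0) / 5 = 8.8200%
Mean R_m = (4.4 + 11.8 + 9.0 + 8.8 + 0.4) / 5 = 6.8800%
Σ(R_i − R̄_i)(R_m − R̄_m) = 109.7120  ⇒  Cov = 109.7120 / 4 = 27.4280
Σ(R_m − R̄_m)² = 80.5280  ⇒  Var(R_m) = 80.5280 / 4 = 20.1320
β = Cov / Var(R_m) = 27.4280 / 20.1320 = 1.3624
MRP = 8.05% − 4.84% = 3.21%
E(R) = R_f + β × MRP = 4.84% + 1.3624 × 3.21% = 9.21%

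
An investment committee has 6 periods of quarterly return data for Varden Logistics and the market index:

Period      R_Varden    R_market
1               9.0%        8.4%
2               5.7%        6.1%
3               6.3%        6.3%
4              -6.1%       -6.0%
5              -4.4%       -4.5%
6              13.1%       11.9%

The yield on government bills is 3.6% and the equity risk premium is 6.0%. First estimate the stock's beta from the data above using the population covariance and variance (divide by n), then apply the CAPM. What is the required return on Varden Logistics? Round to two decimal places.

Mean R_i = (9.0 + 5.7 + 6.3 − 6.1 − 4.4 + 13.1) / 6 = 3.9333%
Mean R_m = (8.4 + 6.1 + 6.3 − 6.0 − 4.5 + 11.9) / 6 = 3.7000%
Σ(R_i − R̄_i)(R_m − R̄_m) = 275.0300  ⇒  Cov = 275.0300 / 6 = 45.8383
Σ(R_m − R̄_m)² = 263.1800  ⇒  Var(R_m) = 263.1800 / 6 = 43.8633
β = Cov / Var(R_m) = 45.8383 / 43.8633 = 1.0450
E(R) = R_f + β × MRP = 3.6% + 1.0450 × 6.0% = 9.87%

9.87%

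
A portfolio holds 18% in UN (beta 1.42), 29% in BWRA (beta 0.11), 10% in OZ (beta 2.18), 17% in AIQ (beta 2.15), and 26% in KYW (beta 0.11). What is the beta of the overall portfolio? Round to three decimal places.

β_P = Σ w_i β_i = 0.18×1.42 + 0.29×0.11 + 0.10×2.18 + 0.17×2.15 + 0.26×0.11 = 0.8996

0.900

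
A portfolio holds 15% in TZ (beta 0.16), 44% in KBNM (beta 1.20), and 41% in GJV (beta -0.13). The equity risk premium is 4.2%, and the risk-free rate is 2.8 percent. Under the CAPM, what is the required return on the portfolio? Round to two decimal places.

4.89%

β_P = Σ w_i β_i = 0.15×0.16 + 0.44×1.20 + 0.41×-0.13 = 0.4987
E(R_P) = R_f + β_P × MRP = 2.8% + 0.4987 × 4.2% = 4.89%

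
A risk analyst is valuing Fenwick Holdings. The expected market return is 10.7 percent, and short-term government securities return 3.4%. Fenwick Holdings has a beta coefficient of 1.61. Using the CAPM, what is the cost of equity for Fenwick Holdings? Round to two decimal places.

15.15%

Market risk premium = E(R_m) − R_f = 10.7% − 3.4% = 7.30%
E(R) = R_f + β × MRP = 3.4% + 1.61 × 7.3% = 15.15%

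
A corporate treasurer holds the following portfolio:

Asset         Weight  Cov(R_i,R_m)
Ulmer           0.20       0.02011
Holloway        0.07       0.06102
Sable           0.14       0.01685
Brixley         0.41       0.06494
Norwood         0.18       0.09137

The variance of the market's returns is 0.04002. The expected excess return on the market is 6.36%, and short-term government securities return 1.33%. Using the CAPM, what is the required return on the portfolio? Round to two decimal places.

β_Ulmer = 0.02011 / 0.04002 = 0.5025
β_Holloway = 0.06102 / 0.04002 = 1.5247
β_Sable = 0.01685 / 0.04002 = 0.4210
β_Brixley = 0.06494 / 0.04002 = 1.6227
β_Norwood = 0.09137 / 0.04002 = 2.2831
β_P = Σ w_i β_i = 0.20×0.5025 + 0.07×1.5247 + 0.14×0.4210 + 0.41×1.6227 + 0.18×2.2831 = 1.3424
E(R_P) = R_f + β_P × MRP = 1.33% + 1.3424 × 6.36% = 9.87%

9.87%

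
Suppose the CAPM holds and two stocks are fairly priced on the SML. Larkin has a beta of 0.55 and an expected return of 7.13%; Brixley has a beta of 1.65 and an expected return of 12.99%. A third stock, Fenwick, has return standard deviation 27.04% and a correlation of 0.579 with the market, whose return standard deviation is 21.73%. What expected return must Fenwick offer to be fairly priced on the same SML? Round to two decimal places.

MRP = (12.99% − 7.13%) / (1.65 − 0.55) = 5.3273%
R_f = 7.13% − 0.55 × 5.3273% = 4.2000%
β_Fenwick = ρ·σ_i/σ_m = 0.579 × 27.04 / 21.73 = 0.7205
E(R_Fenwick) = R_f + β × MRP = 4.2000% + 0.7205 × 5.3273% = 8.04%

8.04%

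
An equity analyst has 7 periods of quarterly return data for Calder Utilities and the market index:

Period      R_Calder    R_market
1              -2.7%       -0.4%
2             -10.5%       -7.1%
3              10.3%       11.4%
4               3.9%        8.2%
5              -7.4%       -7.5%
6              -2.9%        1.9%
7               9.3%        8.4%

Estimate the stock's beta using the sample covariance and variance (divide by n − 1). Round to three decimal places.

Mean R_i = (-2.7 − 10.5 + 10.3 + 3.9 − 7.4 − 2.9 + 9.3) / 7 = 0.0000%
Mean R_m = (-0.4 − 7.1 + 11.4 + 8.2 − 7.5 + 1.9 + 8.4) / 7 = 2.1286%
Σ(R_i − R̄_i)(R_m − R̄_m) = 353.1400  ⇒  Cov = 353.1400 / 6 = 58.8567
Σ(R_m − R̄_m)² = 346.4743  ⇒  Var(R_m) = 346.4743 / 6 = 57.7457
β = Cov / Var(R_m) = 58.8567 / 57.7457 = 1.0192

1.019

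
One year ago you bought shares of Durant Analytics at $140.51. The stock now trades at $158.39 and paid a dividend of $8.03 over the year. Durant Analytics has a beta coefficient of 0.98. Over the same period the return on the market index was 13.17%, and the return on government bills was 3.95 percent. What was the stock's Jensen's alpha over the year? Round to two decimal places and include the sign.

Realised HPR = (P1 + D1 − P0) / P0 = (158.39 + 8.03 − 140.51) / 140.51 = 25.91 / 140.51 = 18.4400%
MRP = 13.17% − 3.95% = 9.22%
CAPM required = R_f + β·MRP = 3.95% + 0.98 × 9.22% = 12.9856%
α = realised − required = 18.4400% − 12.9856% = +5.45%

+5.45%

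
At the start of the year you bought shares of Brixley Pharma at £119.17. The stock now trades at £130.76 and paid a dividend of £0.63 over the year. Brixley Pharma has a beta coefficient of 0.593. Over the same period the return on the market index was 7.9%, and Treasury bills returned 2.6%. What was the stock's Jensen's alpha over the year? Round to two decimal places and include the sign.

+4.51%

Realised HPR = (P1 + D1 − P0) / P0 = (130.76 + 0.63 − 119.17) / 119.17 = 12.22 / 119.17 = 10.2543%
MRP = 7.9% − 2.6% = 5.30%
CAPM required = R_f + β·MRP = 2.6% + 0.593 × 5.3% = 5.7429%
α = realised − required = 10.2543% − 5.7429% = +4.51%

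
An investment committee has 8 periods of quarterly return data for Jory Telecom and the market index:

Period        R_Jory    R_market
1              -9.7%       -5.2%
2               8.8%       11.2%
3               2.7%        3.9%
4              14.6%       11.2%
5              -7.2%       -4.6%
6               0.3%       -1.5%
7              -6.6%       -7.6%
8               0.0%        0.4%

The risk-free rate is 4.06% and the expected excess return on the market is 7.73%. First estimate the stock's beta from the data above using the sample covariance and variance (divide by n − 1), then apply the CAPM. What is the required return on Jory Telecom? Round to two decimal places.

Mean R_i = (-9.7 + 8.8 + 2.7 + 14.6 − 7.2 + 0.3 − 6.6 + 0.0) / 8 = 0.3625%
Mean R_m = (-5.2 + 11.2 + 3.9 + 11.2 − 4.6 − 1.5 − 7.6 + 0.4) / 8 = 0.9750%
Σ(R_i − R̄_i)(R_m − R̄_m) = 403.0525  ⇒  Cov = 403.0525 / 7 = 57.5789
Σ(R_m − R̄_m)² = 366.8550  ⇒  Var(R_m) = 366.8550 / 7 = 52.4079
β = Cov / Var(R_m) = 57.5789 / 52.4079 = 1.0987
E(R) = R_f + β × MRP = 4.06% + 1.0987 × 7.73% = 12.55%

12.55%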